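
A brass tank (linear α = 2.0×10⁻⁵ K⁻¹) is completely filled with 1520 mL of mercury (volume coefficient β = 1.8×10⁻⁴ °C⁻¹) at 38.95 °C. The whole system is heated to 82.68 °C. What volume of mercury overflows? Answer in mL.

7.98 mL

The tank also expands: β_container ≈ 3α = 6.0×10⁻⁵ /K
Net overflow = V₀(β_liq − 3α_cont)ΔT
β − 3α = 1.80×10⁻⁴ − 6.0×10⁻⁵ = 1.20×10⁻⁴ /K; ΔT = 43.73 K
ΔV = 1520 × 1.20×10⁻⁴ × 43.73 = 7.98 mL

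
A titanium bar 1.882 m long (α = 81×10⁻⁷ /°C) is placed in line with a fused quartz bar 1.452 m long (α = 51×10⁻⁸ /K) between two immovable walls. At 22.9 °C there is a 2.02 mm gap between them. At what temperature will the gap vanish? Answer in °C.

α₁L₁ = 1.52442×10⁻⁵ m/K, α₂L₂ = 7.4052×10⁻⁷ m/K → total 1.598472×10⁻⁵ m/K
ΔT = g/(α₁L₁+α₂L₂) = 2.02×10⁻³ / 1.598472×10⁻⁵ = 126.37 K
T = 22.9 + 126.37 = 149.27 °C

T = 149 °C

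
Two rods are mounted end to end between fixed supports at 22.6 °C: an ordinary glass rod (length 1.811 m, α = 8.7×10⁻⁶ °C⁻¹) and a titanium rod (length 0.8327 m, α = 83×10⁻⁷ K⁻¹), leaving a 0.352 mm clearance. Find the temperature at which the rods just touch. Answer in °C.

Gap closes when ΔL₁ + ΔL₂ = 0.352 mm = 3.52×10⁻⁴ m
(α₁L₁ + α₂L₂)ΔT = g
α₁L₁ + α₂L₂ = 8.7×10⁻⁶×1.811 + 83×10⁻⁷×0.8327 = 2.266711×10⁻⁵ m/K
ΔT = 3.52×10⁻⁴ / 2.266711×10⁻⁵ = 15.529 K
T = 22.6 + 15.529 = 38.129 °C

T = 38.1 °C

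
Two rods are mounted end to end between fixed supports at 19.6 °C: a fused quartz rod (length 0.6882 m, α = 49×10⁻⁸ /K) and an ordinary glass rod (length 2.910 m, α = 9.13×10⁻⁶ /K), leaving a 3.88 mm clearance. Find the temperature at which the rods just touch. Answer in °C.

T = 164 °C

α₁L₁ = 3.37218×10⁻⁷ m/K, α₂L₂ = 2.65683×10⁻⁵ m/K → total 2.6905518×10⁻⁵ m/K
ΔT = g/(α₁L₁+α₂L₂) = 3.88×10⁻³ / 2.6905518×10⁻⁵ = 144.21 K
T = 19.6 + 144.21 = 163.81 °C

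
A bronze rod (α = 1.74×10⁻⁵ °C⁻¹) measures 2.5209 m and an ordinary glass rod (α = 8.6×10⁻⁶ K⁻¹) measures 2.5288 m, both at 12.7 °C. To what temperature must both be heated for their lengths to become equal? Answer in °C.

Equal length when α₁L₁ΔT − α₂L₂ΔT = L₂ − L₁ = 7.90×10⁻³ m
α₁L₁ = 4.386366×10⁻⁵, α₂L₂ = 2.174768×10⁻⁵ → Δ(αL) = 2.211598×10⁻⁵ m/K
ΔT = 7.90×10⁻³ / 2.211598×10⁻⁵ = 357.208 K, so T = 12.7 + 357.208 = 369.908 °C

T = 369.9 °C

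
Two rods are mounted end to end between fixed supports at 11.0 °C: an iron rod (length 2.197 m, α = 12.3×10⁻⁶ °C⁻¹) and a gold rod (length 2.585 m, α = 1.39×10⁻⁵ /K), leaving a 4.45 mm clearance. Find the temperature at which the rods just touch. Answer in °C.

Gap closes when ΔL₁ + ΔL₂ = 4.45 mm = 4.45×10⁻³ m
(α₁L₁ + α₂L₂)ΔT = g
α₁L₁ + α₂L₂ = 12.3×10⁻⁶×2.197 + 1.39×10⁻⁵×2.585 = 6.29546×10⁻⁵ m/K
ΔT = 4.45×10⁻³ / 6.29546×10⁻⁵ = 70.686 K
T = 11.0 + 70.686 = 81.686 °C

T = 81.7 °C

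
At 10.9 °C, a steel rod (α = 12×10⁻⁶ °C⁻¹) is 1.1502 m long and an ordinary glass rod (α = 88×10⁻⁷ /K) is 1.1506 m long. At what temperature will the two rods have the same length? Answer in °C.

L₁(1 + α₁ΔT) = L₂(1 + α₂ΔT) ⇒ ΔT = (L₂ − L₁)/(α₁L₁ − α₂L₂)
L₂ − L₁ = 1.1506 − 1.1502 = 4.00×10⁻⁴ m
α₁L₁ − α₂L₂ = 12×10⁻⁶×1.1502 − 88×10⁻⁷×1.1506 = 3.67712×10⁻⁶ m/K
ΔT = 4.00×10⁻⁴ / 3.67712×10⁻⁶ = 108.781 K
T = 10.9 + 108.781 = 119.681 °C

T = 119.7 °C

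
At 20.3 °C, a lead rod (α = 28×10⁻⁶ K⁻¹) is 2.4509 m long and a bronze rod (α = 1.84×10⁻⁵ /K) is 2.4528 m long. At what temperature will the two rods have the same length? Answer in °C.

T = 101.2 °C

Equal length when α₁L₁ΔT − α₂L₂ΔT = L₂ − L₁ = 1.90×10⁻³ m
α₁L₁ = 6.86252×10⁻⁵, α₂L₂ = 4.513152×10⁻⁵ → Δ(αL) = 2.349368×10⁻⁵ m/K
ΔT = 1.90×10⁻³ / 2.349368×10⁻⁵ = 80.873 K, so T = 20.3 + 80.873 = 101.173 °C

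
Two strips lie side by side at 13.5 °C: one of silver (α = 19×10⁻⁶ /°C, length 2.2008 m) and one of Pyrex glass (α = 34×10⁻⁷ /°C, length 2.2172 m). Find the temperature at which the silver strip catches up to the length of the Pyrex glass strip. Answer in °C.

Equal length when α₁L₁ΔT − α₂L₂ΔT = L₂ − L₁ = 1.64×10⁻² m
α₁L₁ = 4.18152×10⁻⁵, α₂L₂ = 7.53848×10⁻⁶ → Δ(αL) = 3.427672×10⁻⁵ m/K
ΔT = 1.64×10⁻² / 3.427672×10⁻⁵ = 478.459 K, so T = 13.5 + 478.459 = 491.959 °C

T = 492.0 °C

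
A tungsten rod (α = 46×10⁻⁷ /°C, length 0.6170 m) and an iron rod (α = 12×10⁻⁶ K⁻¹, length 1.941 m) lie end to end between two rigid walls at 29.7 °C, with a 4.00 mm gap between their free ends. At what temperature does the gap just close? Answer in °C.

T = 183 °C

Gap closes when ΔL₁ + ΔL₂ = 4.00 mm = 4.00×10⁻³ m
(α₁L₁ + α₂L₂)ΔT = g
α₁L₁ + α₂L₂ = 46×10⁻⁷×0.6170 + 12×10⁻⁶×1.941 = 2.61302×10⁻⁵ m/K
ΔT = 4.00×10⁻³ / 2.61302×10⁻⁵ = 153.08 K
T = 29.7 + 153.08 = 182.78 °C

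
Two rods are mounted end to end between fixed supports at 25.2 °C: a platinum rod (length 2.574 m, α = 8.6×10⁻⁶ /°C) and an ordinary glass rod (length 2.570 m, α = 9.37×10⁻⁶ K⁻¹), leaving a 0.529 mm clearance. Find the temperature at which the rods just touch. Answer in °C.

α₁L₁ = 2.21364×10⁻⁵ m/K, α₂L₂ = 2.40809×10⁻⁵ m/K → total 4.62173×10⁻⁵ m/K
ΔT = g/(α₁L₁+α₂L₂) = 5.29×10⁻⁴ / 4.62173×10⁻⁵ = 11.446 K
T = 25.2 + 11.446 = 36.646 °C

T = 36.6 °C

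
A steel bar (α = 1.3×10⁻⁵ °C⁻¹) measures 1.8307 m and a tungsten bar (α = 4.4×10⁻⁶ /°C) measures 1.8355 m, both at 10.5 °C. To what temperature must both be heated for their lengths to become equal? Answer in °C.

T = 315.8 °C

Equal length when α₁L₁ΔT − α₂L₂ΔT = L₂ − L₁ = 4.80×10⁻³ m
α₁L₁ = 2.37991×10⁻⁵, α₂L₂ = 8.0762×10⁻⁶ → Δ(αL) = 1.57229×10⁻⁵ m/K
ΔT = 4.80×10⁻³ / 1.57229×10⁻⁵ = 305.287 K, so T = 10.5 + 305.287 = 315.787 °C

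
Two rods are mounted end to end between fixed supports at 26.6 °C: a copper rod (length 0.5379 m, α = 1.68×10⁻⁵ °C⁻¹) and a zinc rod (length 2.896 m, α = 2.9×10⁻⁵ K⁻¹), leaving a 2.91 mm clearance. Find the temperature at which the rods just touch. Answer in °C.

Gap closes when ΔL₁ + ΔL₂ = 2.91 mm = 2.91×10⁻³ m
(α₁L₁ + α₂L₂)ΔT = g
α₁L₁ + α₂L₂ = 1.68×10⁻⁵×0.5379 + 2.9×10⁻⁵×2.896 = 9.302072×10⁻⁵ m/K
ΔT = 2.91×10⁻³ / 9.302072×10⁻⁵ = 31.283 K
T = 26.6 + 31.283 = 57.883 °C

T = 57.9 °C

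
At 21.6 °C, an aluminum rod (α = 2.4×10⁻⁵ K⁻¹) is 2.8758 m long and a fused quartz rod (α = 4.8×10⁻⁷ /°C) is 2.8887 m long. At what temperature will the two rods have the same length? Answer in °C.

T = 212.3 °C

Equal length when α₁L₁ΔT − α₂L₂ΔT = L₂ − L₁ = 1.29×10⁻² m
α₁L₁ = 6.90192×10⁻⁵, α₂L₂ = 1.386576×10⁻⁶ → Δ(αL) = 6.7632624×10⁻⁵ m/K
ΔT = 1.29×10⁻² / 6.7632624×10⁻⁵ = 190.736 K, so T = 21.6 + 190.736 = 212.336 °C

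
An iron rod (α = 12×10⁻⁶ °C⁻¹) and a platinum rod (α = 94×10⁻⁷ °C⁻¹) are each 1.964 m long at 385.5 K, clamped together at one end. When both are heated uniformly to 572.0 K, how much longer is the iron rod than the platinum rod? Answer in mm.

0.952 mm

ΔT = 186.5 K
iron: ΔL = 12×10⁻⁶ × 1.964 m × 186.5 = 4.3954×10⁻³ m = 4.3954 mm
platinum: ΔL = 94×10⁻⁷ × 1.964 m × 186.5 = 3.4431×10⁻³ m = 3.4431 mm
difference = 4.3954 − 3.4431 = 0.9523 mm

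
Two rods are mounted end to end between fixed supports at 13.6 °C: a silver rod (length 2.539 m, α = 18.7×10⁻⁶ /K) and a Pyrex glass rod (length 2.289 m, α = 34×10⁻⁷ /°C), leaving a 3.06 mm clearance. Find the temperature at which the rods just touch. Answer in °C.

Gap closes when ΔL₁ + ΔL₂ = 3.06 mm = 3.06×10⁻³ m
(α₁L₁ + α₂L₂)ΔT = g
α₁L₁ + α₂L₂ = 18.7×10⁻⁶×2.539 + 34×10⁻⁷×2.289 = 5.52619×10⁻⁵ m/K
ΔT = 3.06×10⁻³ / 5.52619×10⁻⁵ = 55.373 K
T = 13.6 + 55.373 = 68.973 °C

T = 69.0 °C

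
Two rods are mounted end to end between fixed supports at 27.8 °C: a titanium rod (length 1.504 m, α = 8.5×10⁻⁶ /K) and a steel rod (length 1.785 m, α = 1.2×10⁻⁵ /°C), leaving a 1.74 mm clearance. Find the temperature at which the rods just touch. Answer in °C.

T = 78.7 °C

Gap closes when ΔL₁ + ΔL₂ = 1.74 mm = 1.74×10⁻³ m
(α₁L₁ + α₂L₂)ΔT = g
α₁L₁ + α₂L₂ = 8.5×10⁻⁶×1.504 + 1.2×10⁻⁵×1.785 = 3.4204×10⁻⁵ m/K
ΔT = 1.74×10⁻³ / 3.4204×10⁻⁵ = 50.871 K
T = 27.8 + 50.871 = 78.671 °C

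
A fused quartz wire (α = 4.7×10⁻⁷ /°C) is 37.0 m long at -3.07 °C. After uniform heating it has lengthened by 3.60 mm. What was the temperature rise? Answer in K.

ΔT = 207 K

ΔL = αL₀ΔT ⇒ ΔT = ΔL / (αL₀)
ΔT = 3.60×10⁻³ m / (4.7×10⁻⁷ × 37.0 m) = 207.02 K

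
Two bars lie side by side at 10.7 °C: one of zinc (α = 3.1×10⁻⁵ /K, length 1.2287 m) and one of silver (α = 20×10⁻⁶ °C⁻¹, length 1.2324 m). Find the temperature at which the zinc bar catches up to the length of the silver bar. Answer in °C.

T = 286.0 °C

L₁(1 + α₁ΔT) = L₂(1 + α₂ΔT) ⇒ ΔT = (L₂ − L₁)/(α₁L₁ − α₂L₂)
L₂ − L₁ = 1.2324 − 1.2287 = 3.70×10⁻³ m
α₁L₁ − α₂L₂ = 3.1×10⁻⁵×1.2287 − 20×10⁻⁶×1.2324 = 1.34417×10⁻⁵ m/K
ΔT = 3.70×10⁻³ / 1.34417×10⁻⁵ = 275.263 K
T = 10.7 + 275.263 = 285.963 °C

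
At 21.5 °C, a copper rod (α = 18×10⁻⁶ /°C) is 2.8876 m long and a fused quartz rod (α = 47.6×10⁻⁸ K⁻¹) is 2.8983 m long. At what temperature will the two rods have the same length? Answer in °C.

T = 233.0 °C

Equal length when α₁L₁ΔT − α₂L₂ΔT = L₂ − L₁ = 1.07×10⁻² m
α₁L₁ = 5.19768×10⁻⁵, α₂L₂ = 1.3795908×10⁻⁶ → Δ(αL) = 5.05972092×10⁻⁵ m/K
ΔT = 1.07×10⁻² / 5.05972092×10⁻⁵ = 211.474 K, so T = 21.5 + 211.474 = 232.974 °C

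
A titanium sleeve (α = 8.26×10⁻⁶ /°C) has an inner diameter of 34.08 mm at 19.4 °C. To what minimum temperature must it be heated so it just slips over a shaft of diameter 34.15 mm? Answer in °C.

Required Δd = 34.15 − 34.08 = 0.07 mm
Δd = αd₀ΔT ⇒ ΔT = Δd/(αd₀) = 0.07 / (8.26×10⁻⁶ × 34.08) = 248.67 K
T_min = 19.4 + 248.67 = 268.07 °C

T = 268 °C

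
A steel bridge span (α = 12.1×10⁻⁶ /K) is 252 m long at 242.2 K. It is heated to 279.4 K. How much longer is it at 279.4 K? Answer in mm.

ΔL = 113 mm

|ΔT| = |279.4 − 242.2| = 37.2 K
ΔL = αL₀ΔT = (12.1×10⁻⁶)(252)(37.2) = 1.13×10⁻¹ m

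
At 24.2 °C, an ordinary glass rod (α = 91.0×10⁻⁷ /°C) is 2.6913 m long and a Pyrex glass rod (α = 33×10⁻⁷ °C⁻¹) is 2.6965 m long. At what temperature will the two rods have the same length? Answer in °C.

T = 357.7 °C

Equal length when α₁L₁ΔT − α₂L₂ΔT = L₂ − L₁ = 5.20×10⁻³ m
α₁L₁ = 2.449083×10⁻⁵, α₂L₂ = 8.89845×10⁻⁶ → Δ(αL) = 1.559238×10⁻⁵ m/K
ΔT = 5.20×10⁻³ / 1.559238×10⁻⁵ = 333.496 K, so T = 24.2 + 333.496 = 357.696 °C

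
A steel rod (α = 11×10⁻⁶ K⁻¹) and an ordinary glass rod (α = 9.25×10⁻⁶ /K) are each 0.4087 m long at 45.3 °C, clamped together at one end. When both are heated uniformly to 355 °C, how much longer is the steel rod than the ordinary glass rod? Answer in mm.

ΔT = 309.7 K
steel: ΔL = 11×10⁻⁶ × 0.4087 m × 309.7 = 1.3923×10⁻³ m = 1.3923 mm
ordinary glass: ΔL = 9.25×10⁻⁶ × 0.4087 m × 309.7 = 1.1708×10⁻³ m = 1.1708 mm
difference = 1.3923 − 1.1708 = 0.2215 mm

0.222 mm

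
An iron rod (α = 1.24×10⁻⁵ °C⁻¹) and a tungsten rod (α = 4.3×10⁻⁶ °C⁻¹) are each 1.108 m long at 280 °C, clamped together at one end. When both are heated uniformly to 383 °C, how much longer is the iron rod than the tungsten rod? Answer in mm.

0.924 mm

ΔT = 103 K
iron: ΔL = 1.24×10⁻⁵ × 1.108 m × 103 = 1.4151×10⁻³ m = 1.4151 mm
tungsten: ΔL = 4.3×10⁻⁶ × 1.108 m × 103 = 4.9073×10⁻⁴ m = 0.49073 mm
difference = 1.4151 − 0.49073 = 0.92437 mm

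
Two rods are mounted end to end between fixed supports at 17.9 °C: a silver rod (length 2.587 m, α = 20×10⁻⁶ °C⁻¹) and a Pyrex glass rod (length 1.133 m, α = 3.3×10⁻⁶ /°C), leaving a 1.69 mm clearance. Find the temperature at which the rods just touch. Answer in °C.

Gap closes when ΔL₁ + ΔL₂ = 1.69 mm = 1.69×10⁻³ m
(α₁L₁ + α₂L₂)ΔT = g
α₁L₁ + α₂L₂ = 20×10⁻⁶×2.587 + 3.3×10⁻⁶×1.133 = 5.54789×10⁻⁵ m/K
ΔT = 1.69×10⁻³ / 5.54789×10⁻⁵ = 30.462 K
T = 17.9 + 30.462 = 48.362 °C

T = 48.4 °C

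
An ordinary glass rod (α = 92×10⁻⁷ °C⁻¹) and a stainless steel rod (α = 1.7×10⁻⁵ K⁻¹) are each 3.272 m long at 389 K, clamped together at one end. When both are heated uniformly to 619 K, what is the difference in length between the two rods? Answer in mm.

ΔT = 230 K
ordinary glass: ΔL = 92×10⁻⁷ × 3.272 m × 230 = 6.9236×10⁻³ m = 6.9236 mm
stainless steel: ΔL = 1.7×10⁻⁵ × 3.272 m × 230 = 1.2794×10⁻² m = 12.794 mm
difference = 12.794 − 6.9236 = 5.8704 mm

5.87 mm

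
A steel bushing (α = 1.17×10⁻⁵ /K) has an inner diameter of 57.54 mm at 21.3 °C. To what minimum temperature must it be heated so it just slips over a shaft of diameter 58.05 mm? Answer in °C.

Required Δd = 58.05 − 57.54 = 0.51 mm
Δd = αd₀ΔT ⇒ ΔT = Δd/(αd₀) = 0.51 / (1.17×10⁻⁵ × 57.54) = 757.56 K
T_min = 21.3 + 757.56 = 778.86 °C

T = 779 °C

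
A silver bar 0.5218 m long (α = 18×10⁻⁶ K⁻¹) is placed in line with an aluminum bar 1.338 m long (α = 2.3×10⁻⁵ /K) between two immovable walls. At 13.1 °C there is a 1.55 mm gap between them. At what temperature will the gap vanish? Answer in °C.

T = 51.7 °C

α₁L₁ = 9.3924×10⁻⁶ m/K, α₂L₂ = 3.0774×10⁻⁵ m/K → total 4.01664×10⁻⁵ m/K
ΔT = g/(α₁L₁+α₂L₂) = 1.55×10⁻³ / 4.01664×10⁻⁵ = 38.589 K
T = 13.1 + 38.589 = 51.689 °C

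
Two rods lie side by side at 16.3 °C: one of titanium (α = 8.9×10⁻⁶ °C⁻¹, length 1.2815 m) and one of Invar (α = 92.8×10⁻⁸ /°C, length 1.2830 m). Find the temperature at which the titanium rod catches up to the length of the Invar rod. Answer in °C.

T = 163.1 °C

L₁(1 + α₁ΔT) = L₂(1 + α₂ΔT) ⇒ ΔT = (L₂ − L₁)/(α₁L₁ − α₂L₂)
L₂ − L₁ = 1.2830 − 1.2815 = 1.50×10⁻³ m
α₁L₁ − α₂L₂ = 8.9×10⁻⁶×1.2815 − 92.8×10⁻⁸×1.2830 = 1.0214726×10⁻⁵ m/K
ΔT = 1.50×10⁻³ / 1.0214726×10⁻⁵ = 146.847 K
T = 16.3 + 146.847 = 163.147 °C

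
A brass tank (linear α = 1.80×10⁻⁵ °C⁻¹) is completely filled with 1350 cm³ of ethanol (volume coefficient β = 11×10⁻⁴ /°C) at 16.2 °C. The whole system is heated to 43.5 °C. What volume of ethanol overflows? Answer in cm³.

38.6 cm³

The tank also expands: β_container ≈ 3α = 5.4×10⁻⁵ /K
Net overflow = V₀(β_liq − 3α_cont)ΔT
β − 3α = 1.10×10⁻³ − 5.4×10⁻⁵ = 1.046×10⁻³ /K; ΔT = 27.3 K
ΔV = 1350 × 1.046×10⁻³ × 27.3 = 38.6 cm³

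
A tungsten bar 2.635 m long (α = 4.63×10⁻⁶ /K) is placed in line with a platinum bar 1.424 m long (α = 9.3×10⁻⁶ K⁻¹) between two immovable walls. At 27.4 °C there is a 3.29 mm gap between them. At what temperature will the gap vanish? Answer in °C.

α₁L₁ = 1.220005×10⁻⁵ m/K, α₂L₂ = 1.32432×10⁻⁵ m/K → total 2.544325×10⁻⁵ m/K
ΔT = g/(α₁L₁+α₂L₂) = 3.29×10⁻³ / 2.544325×10⁻⁵ = 129.31 K
T = 27.4 + 129.31 = 156.71 °C

T = 157 °C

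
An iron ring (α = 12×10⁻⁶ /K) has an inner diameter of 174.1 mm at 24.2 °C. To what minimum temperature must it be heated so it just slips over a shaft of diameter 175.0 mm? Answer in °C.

Required Δd = 175.0 − 174.1 = 0.9 mm
Δd = αd₀ΔT ⇒ ΔT = Δd/(αd₀) = 0.9 / (12×10⁻⁶ × 174.1) = 430.79 K
T_min = 24.2 + 430.79 = 454.99 °C

T = 455 °C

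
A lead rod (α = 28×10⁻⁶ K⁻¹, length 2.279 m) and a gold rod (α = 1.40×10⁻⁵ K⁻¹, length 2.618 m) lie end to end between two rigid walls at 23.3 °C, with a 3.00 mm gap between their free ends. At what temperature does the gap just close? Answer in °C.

α₁L₁ = 6.3812×10⁻⁵ m/K, α₂L₂ = 3.6652×10⁻⁵ m/K → total 1.00464×10⁻⁴ m/K
ΔT = g/(α₁L₁+α₂L₂) = 3.00×10⁻³ / 1.00464×10⁻⁴ = 29.861 K
T = 23.3 + 29.861 = 53.161 °C

T = 53.2 °C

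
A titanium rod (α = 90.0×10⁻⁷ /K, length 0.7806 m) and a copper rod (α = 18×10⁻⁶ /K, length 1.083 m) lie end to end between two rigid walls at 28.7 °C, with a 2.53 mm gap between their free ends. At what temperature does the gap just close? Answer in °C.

Gap closes when ΔL₁ + ΔL₂ = 2.53 mm = 2.53×10⁻³ m
(α₁L₁ + α₂L₂)ΔT = g
α₁L₁ + α₂L₂ = 90.0×10⁻⁷×0.7806 + 18×10⁻⁶×1.083 = 2.65194×10⁻⁵ m/K
ΔT = 2.53×10⁻³ / 2.65194×10⁻⁵ = 95.40 K
T = 28.7 + 95.40 = 124.10 °C

T = 124 °C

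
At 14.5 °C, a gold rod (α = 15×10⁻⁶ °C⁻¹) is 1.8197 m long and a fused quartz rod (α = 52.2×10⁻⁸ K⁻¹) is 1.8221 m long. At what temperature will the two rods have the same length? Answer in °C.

L₁(1 + α₁ΔT) = L₂(1 + α₂ΔT) ⇒ ΔT = (L₂ − L₁)/(α₁L₁ − α₂L₂)
L₂ − L₁ = 1.8221 − 1.8197 = 2.40×10⁻³ m
α₁L₁ − α₂L₂ = 15×10⁻⁶×1.8197 − 52.2×10⁻⁸×1.8221 = 2.63443638×10⁻⁵ m/K
ΔT = 2.40×10⁻³ / 2.63443638×10⁻⁵ = 91.101 K
T = 14.5 + 91.101 = 105.601 °C

T = 105.6 °C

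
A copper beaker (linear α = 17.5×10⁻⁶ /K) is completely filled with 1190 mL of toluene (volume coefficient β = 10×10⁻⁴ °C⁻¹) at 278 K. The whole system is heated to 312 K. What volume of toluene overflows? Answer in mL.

38.3 mL

The beaker also expands: β_container ≈ 3α = 5.25×10⁻⁵ /K
Net overflow = V₀(β_liq − 3α_cont)ΔT
β − 3α = 1.00×10⁻³ − 5.25×10⁻⁵ = 9.475×10⁻⁴ /K; ΔT = 34 K
ΔV = 1190 × 9.475×10⁻⁴ × 34 = 38.3 mL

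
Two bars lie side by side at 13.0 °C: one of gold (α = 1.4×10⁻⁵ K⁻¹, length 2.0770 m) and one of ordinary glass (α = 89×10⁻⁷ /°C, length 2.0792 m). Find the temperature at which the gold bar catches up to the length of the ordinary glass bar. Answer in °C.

T = 221.1 °C

Equal length when α₁L₁ΔT − α₂L₂ΔT = L₂ − L₁ = 2.20×10⁻³ m
α₁L₁ = 2.9078×10⁻⁵, α₂L₂ = 1.850488×10⁻⁵ → Δ(αL) = 1.057312×10⁻⁵ m/K
ΔT = 2.20×10⁻³ / 1.057312×10⁻⁵ = 208.075 K, so T = 13.0 + 208.075 = 221.075 °C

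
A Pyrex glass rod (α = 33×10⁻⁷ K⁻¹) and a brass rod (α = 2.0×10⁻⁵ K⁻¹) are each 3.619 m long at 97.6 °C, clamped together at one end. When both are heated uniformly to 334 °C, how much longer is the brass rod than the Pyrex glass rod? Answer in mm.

14.3 mm

ΔT = 236.4 K
Pyrex glass: ΔL = 33×10⁻⁷ × 3.619 m × 236.4 = 2.8233×10⁻³ m = 2.8233 mm
brass: ΔL = 2.0×10⁻⁵ × 3.619 m × 236.4 = 1.7111×10⁻² m = 17.111 mm
difference = 17.111 − 2.8233 = 14.2877 mm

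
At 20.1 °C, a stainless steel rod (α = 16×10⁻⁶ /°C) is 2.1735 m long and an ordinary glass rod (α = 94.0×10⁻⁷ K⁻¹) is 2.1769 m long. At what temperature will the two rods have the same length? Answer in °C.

L₁(1 + α₁ΔT) = L₂(1 + α₂ΔT) ⇒ ΔT = (L₂ − L₁)/(α₁L₁ − α₂L₂)
L₂ − L₁ = 2.1769 − 2.1735 = 3.40×10⁻³ m
α₁L₁ − α₂L₂ = 16×10⁻⁶×2.1735 − 94.0×10⁻⁷×2.1769 = 1.431314×10⁻⁵ m/K
ΔT = 3.40×10⁻³ / 1.431314×10⁻⁵ = 237.544 K
T = 20.1 + 237.544 = 257.644 °C

T = 257.6 °C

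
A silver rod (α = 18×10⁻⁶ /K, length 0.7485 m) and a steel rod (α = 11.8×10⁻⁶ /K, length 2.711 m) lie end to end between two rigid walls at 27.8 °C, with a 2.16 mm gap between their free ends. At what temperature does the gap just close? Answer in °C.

T = 75.3 °C

Gap closes when ΔL₁ + ΔL₂ = 2.16 mm = 2.16×10⁻³ m
(α₁L₁ + α₂L₂)ΔT = g
α₁L₁ + α₂L₂ = 18×10⁻⁶×0.7485 + 11.8×10⁻⁶×2.711 = 4.54628×10⁻⁵ m/K
ΔT = 2.16×10⁻³ / 4.54628×10⁻⁵ = 47.511 K
T = 27.8 + 47.511 = 75.311 °C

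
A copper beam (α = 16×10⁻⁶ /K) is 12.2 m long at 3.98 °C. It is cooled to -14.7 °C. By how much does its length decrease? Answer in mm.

ΔL = 3.65 mm

|ΔT| = |-14.7 − 3.98| = 18.68 K
ΔL = αL₀ΔT = (16×10⁻⁶)(12.2)(18.68) = 3.65×10⁻³ m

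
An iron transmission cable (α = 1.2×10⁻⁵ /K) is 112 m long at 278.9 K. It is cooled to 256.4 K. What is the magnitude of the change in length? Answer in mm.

|ΔT| = |256.4 − 278.9| = 22.5 K
ΔL = αL₀ΔT = (1.2×10⁻⁵)(112)(22.5) = 3.02×10⁻² m

ΔL = 30.2 mm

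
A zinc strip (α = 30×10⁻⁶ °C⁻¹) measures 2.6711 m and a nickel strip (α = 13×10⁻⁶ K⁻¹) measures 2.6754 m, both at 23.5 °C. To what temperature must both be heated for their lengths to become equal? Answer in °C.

Equal length when α₁L₁ΔT − α₂L₂ΔT = L₂ − L₁ = 4.30×10⁻³ m
α₁L₁ = 8.0133×10⁻⁵, α₂L₂ = 3.47802×10⁻⁵ → Δ(αL) = 4.53528×10⁻⁵ m/K
ΔT = 4.30×10⁻³ / 4.53528×10⁻⁵ = 94.812 K, so T = 23.5 + 94.812 = 118.312 °C

T = 118.3 °C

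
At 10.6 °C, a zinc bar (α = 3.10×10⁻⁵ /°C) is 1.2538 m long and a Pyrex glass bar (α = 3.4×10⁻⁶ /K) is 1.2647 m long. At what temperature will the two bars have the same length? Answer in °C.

T = 325.9 °C

L₁(1 + α₁ΔT) = L₂(1 + α₂ΔT) ⇒ ΔT = (L₂ − L₁)/(α₁L₁ − α₂L₂)
L₂ − L₁ = 1.2647 − 1.2538 = 1.09×10⁻² m
α₁L₁ − α₂L₂ = 3.10×10⁻⁵×1.2538 − 3.4×10⁻⁶×1.2647 = 3.456782×10⁻⁵ m/K
ΔT = 1.09×10⁻² / 3.456782×10⁻⁵ = 315.322 K
T = 10.6 + 315.322 = 325.922 °C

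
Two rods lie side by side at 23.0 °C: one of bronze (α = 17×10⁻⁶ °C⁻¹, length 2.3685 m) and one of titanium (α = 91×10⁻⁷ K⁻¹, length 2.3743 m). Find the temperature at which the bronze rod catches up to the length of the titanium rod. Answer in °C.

T = 333.9 °C

Equal length when α₁L₁ΔT − α₂L₂ΔT = L₂ − L₁ = 5.80×10⁻³ m
α₁L₁ = 4.02645×10⁻⁵, α₂L₂ = 2.160613×10⁻⁵ → Δ(αL) = 1.865837×10⁻⁵ m/K
ΔT = 5.80×10⁻³ / 1.865837×10⁻⁵ = 310.852 K, so T = 23.0 + 310.852 = 333.852 °C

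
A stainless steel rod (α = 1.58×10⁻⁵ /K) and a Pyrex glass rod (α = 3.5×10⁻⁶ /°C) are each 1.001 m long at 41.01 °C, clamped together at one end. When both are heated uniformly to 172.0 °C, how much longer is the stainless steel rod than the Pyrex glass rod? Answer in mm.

1.61 mm

ΔT = 130.99 K
stainless steel: ΔL = 1.58×10⁻⁵ × 1.001 m × 130.99 = 2.0717×10⁻³ m = 2.0717 mm
Pyrex glass: ΔL = 3.5×10⁻⁶ × 1.001 m × 130.99 = 4.5892×10⁻⁴ m = 0.45892 mm
difference = 2.0717 − 0.45892 = 1.61278 mm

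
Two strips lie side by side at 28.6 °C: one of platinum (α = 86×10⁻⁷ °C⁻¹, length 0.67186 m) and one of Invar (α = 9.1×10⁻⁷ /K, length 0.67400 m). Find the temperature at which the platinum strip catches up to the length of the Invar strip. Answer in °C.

T = 443.0 °C

L₁(1 + α₁ΔT) = L₂(1 + α₂ΔT) ⇒ ΔT = (L₂ − L₁)/(α₁L₁ − α₂L₂)
L₂ − L₁ = 0.67400 − 0.67186 = 2.14×10⁻³ m
α₁L₁ − α₂L₂ = 86×10⁻⁷×0.67186 − 9.1×10⁻⁷×0.67400 = 5.164656×10⁻⁶ m/K
ΔT = 2.14×10⁻³ / 5.164656×10⁻⁶ = 414.355 K
T = 28.6 + 414.355 = 442.955 °C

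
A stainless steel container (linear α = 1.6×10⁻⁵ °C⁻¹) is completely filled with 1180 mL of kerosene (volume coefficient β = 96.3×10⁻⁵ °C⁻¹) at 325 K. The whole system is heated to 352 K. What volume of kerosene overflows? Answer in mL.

The container also expands: β_container ≈ 3α = 4.8×10⁻⁵ /K
Net overflow = V₀(β_liq − 3α_cont)ΔT
β − 3α = 9.63×10⁻⁴ − 4.8×10⁻⁵ = 9.15×10⁻⁴ /K; ΔT = 27 K
ΔV = 1180 × 9.15×10⁻⁴ × 27 = 29.2 mL

29.2 mL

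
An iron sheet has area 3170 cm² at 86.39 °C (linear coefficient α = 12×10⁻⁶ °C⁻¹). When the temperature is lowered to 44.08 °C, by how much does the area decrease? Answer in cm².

Area coefficient ≈ 2α; |ΔT| = 42.31 K
ΔA = 2αA₀ΔT = 2(12×10⁻⁶)(3170)(42.31) = 3.22 cm²

ΔA = 3.22 cm²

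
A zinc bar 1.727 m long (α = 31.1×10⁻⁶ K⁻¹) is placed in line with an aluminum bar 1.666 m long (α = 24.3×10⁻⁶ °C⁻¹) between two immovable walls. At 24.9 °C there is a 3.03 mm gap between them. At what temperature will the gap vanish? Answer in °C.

T = 57.1 °C

Gap closes when ΔL₁ + ΔL₂ = 3.03 mm = 3.03×10⁻³ m
(α₁L₁ + α₂L₂)ΔT = g
α₁L₁ + α₂L₂ = 31.1×10⁻⁶×1.727 + 24.3×10⁻⁶×1.666 = 9.41935×10⁻⁵ m/K
ΔT = 3.03×10⁻³ / 9.41935×10⁻⁵ = 32.168 K
T = 24.9 + 32.168 = 57.068 °C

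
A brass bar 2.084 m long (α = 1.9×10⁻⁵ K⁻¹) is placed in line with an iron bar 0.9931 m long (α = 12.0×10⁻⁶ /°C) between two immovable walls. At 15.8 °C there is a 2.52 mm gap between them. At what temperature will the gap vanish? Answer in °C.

Gap closes when ΔL₁ + ΔL₂ = 2.52 mm = 2.52×10⁻³ m
(α₁L₁ + α₂L₂)ΔT = g
α₁L₁ + α₂L₂ = 1.9×10⁻⁵×2.084 + 12.0×10⁻⁶×0.9931 = 5.15132×10⁻⁵ m/K
ΔT = 2.52×10⁻³ / 5.15132×10⁻⁵ = 48.920 K
T = 15.8 + 48.920 = 64.720 °C

T = 64.7 °C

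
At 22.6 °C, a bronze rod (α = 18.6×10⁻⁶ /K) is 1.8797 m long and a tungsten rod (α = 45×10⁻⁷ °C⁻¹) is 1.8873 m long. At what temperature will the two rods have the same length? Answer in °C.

T = 309.7 °C

Equal length when α₁L₁ΔT − α₂L₂ΔT = L₂ − L₁ = 7.60×10⁻³ m
α₁L₁ = 3.496242×10⁻⁵, α₂L₂ = 8.49285×10⁻⁶ → Δ(αL) = 2.646957×10⁻⁵ m/K
ΔT = 7.60×10⁻³ / 2.646957×10⁻⁵ = 287.122 K, so T = 22.6 + 287.122 = 309.722 °C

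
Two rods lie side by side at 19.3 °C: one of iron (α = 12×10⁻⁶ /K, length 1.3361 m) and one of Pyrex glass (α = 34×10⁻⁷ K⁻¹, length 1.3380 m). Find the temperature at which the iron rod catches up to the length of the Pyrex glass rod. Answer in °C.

L₁(1 + α₁ΔT) = L₂(1 + α₂ΔT) ⇒ ΔT = (L₂ − L₁)/(α₁L₁ − α₂L₂)
L₂ − L₁ = 1.3380 − 1.3361 = 1.90×10⁻³ m
α₁L₁ − α₂L₂ = 12×10⁻⁶×1.3361 − 34×10⁻⁷×1.3380 = 1.1484×10⁻⁵ m/K
ΔT = 1.90×10⁻³ / 1.1484×10⁻⁵ = 165.448 K
T = 19.3 + 165.448 = 184.748 °C

T = 184.7 °C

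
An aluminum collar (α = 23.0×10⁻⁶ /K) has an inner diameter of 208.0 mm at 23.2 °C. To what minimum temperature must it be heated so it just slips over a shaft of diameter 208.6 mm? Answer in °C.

Required Δd = 208.6 − 208.0 = 0.6 mm
Δd = αd₀ΔT ⇒ ΔT = Δd/(αd₀) = 0.6 / (23.0×10⁻⁶ × 208.0) = 125.42 K
T_min = 23.2 + 125.42 = 148.62 °C

T = 149 °C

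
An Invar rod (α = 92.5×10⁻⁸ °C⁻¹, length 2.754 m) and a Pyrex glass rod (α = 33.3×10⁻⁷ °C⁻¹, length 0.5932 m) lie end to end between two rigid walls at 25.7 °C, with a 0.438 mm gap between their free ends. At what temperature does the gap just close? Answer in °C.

T = 123 °C

Gap closes when ΔL₁ + ΔL₂ = 0.438 mm = 4.38×10⁻⁴ m
(α₁L₁ + α₂L₂)ΔT = g
α₁L₁ + α₂L₂ = 92.5×10⁻⁸×2.754 + 33.3×10⁻⁷×0.5932 = 4.522806×10⁻⁶ m/K
ΔT = 4.38×10⁻⁴ / 4.522806×10⁻⁶ = 96.84 K
T = 25.7 + 96.84 = 122.54 °C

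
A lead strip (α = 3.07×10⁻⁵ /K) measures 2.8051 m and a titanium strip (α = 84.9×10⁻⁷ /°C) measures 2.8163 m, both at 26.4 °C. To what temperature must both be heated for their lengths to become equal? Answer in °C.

T = 206.4 °C

Equal length when α₁L₁ΔT − α₂L₂ΔT = L₂ − L₁ = 1.12×10⁻² m
α₁L₁ = 8.611657×10⁻⁵, α₂L₂ = 2.3910387×10⁻⁵ → Δ(αL) = 6.2206183×10⁻⁵ m/K
ΔT = 1.12×10⁻² / 6.2206183×10⁻⁵ = 180.046 K, so T = 26.4 + 180.046 = 206.446 °C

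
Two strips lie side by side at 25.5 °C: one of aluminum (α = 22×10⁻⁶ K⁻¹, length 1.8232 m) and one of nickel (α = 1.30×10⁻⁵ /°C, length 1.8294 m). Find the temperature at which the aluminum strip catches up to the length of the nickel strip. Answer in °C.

T = 405.2 °C

L₁(1 + α₁ΔT) = L₂(1 + α₂ΔT) ⇒ ΔT = (L₂ − L₁)/(α₁L₁ − α₂L₂)
L₂ − L₁ = 1.8294 − 1.8232 = 6.20×10⁻³ m
α₁L₁ − α₂L₂ = 22×10⁻⁶×1.8232 − 1.30×10⁻⁵×1.8294 = 1.63282×10⁻⁵ m/K
ΔT = 6.20×10⁻³ / 1.63282×10⁻⁵ = 379.711 K
T = 25.5 + 379.711 = 405.211 °C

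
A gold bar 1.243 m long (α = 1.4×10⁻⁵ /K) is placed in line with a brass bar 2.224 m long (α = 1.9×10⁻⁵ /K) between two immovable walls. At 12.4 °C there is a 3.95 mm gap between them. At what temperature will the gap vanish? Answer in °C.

α₁L₁ = 1.7402×10⁻⁵ m/K, α₂L₂ = 4.2256×10⁻⁵ m/K → total 5.9658×10⁻⁵ m/K
ΔT = g/(α₁L₁+α₂L₂) = 3.95×10⁻³ / 5.9658×10⁻⁵ = 66.211 K
T = 12.4 + 66.211 = 78.611 °C

T = 78.6 °C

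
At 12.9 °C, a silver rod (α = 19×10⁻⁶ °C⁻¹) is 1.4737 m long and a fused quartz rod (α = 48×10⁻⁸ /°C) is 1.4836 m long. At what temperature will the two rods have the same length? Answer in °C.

Equal length when α₁L₁ΔT − α₂L₂ΔT = L₂ − L₁ = 9.90×10⁻³ m
α₁L₁ = 2.80003×10⁻⁵, α₂L₂ = 7.12128×10⁻⁷ → Δ(αL) = 2.7288172×10⁻⁵ m/K
ΔT = 9.90×10⁻³ / 2.7288172×10⁻⁵ = 362.795 K, so T = 12.9 + 362.795 = 375.695 °C

T = 375.7 °C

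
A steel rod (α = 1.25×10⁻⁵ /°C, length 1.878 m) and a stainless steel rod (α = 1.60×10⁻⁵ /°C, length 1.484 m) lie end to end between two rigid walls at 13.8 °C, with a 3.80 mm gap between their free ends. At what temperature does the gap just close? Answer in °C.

α₁L₁ = 2.3475×10⁻⁵ m/K, α₂L₂ = 2.3744×10⁻⁵ m/K → total 4.7219×10⁻⁵ m/K
ΔT = g/(α₁L₁+α₂L₂) = 3.80×10⁻³ / 4.7219×10⁻⁵ = 80.476 K
T = 13.8 + 80.476 = 94.276 °C

T = 94.3 °C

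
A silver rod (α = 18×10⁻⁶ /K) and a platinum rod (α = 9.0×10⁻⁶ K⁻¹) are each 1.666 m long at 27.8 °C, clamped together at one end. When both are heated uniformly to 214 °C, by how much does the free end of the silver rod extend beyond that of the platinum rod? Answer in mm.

2.79 mm

ΔT = 186.2 K
silver: ΔL = 18×10⁻⁶ × 1.666 m × 186.2 = 5.5838×10⁻³ m = 5.5838 mm
platinum: ΔL = 9.0×10⁻⁶ × 1.666 m × 186.2 = 2.7919×10⁻³ m = 2.7919 mm
difference = 5.5838 − 2.7919 = 2.7919 mm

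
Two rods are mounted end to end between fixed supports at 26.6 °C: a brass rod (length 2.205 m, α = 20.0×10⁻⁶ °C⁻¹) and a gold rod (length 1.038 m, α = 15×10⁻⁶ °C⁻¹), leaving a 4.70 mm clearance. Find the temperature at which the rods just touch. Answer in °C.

Gap closes when ΔL₁ + ΔL₂ = 4.70 mm = 4.70×10⁻³ m
(α₁L₁ + α₂L₂)ΔT = g
α₁L₁ + α₂L₂ = 20.0×10⁻⁶×2.205 + 15×10⁻⁶×1.038 = 5.967×10⁻⁵ m/K
ΔT = 4.70×10⁻³ / 5.967×10⁻⁵ = 78.77 K
T = 26.6 + 78.77 = 105.37 °C

T = 105 °C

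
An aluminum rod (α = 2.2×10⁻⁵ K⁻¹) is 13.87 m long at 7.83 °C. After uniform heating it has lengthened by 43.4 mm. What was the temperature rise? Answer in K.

ΔT = 142 K

ΔL = αL₀ΔT ⇒ ΔT = ΔL / (αL₀)
ΔT = 43.4×10⁻³ m / (2.2×10⁻⁵ × 13.87 m) = 142.23 K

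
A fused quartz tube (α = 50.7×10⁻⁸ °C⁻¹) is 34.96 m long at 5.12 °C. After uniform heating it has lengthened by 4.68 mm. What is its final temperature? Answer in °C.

ΔL = αL₀ΔT ⇒ ΔT = ΔL / (αL₀)
ΔT = 4.68×10⁻³ m / (50.7×10⁻⁸ × 34.96 m) = 264.04 K
T = 5.12 + 264.04 = 269.16 °C

T = 269 °C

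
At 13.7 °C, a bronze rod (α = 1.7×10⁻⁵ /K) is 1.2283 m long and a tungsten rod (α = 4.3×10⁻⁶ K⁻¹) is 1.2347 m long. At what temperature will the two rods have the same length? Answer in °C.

L₁(1 + α₁ΔT) = L₂(1 + α₂ΔT) ⇒ ΔT = (L₂ − L₁)/(α₁L₁ − α₂L₂)
L₂ − L₁ = 1.2347 − 1.2283 = 6.40×10⁻³ m
α₁L₁ − α₂L₂ = 1.7×10⁻⁵×1.2283 − 4.3×10⁻⁶×1.2347 = 1.557189×10⁻⁵ m/K
ΔT = 6.40×10⁻³ / 1.557189×10⁻⁵ = 410.997 K
T = 13.7 + 410.997 = 424.697 °C

T = 424.7 °C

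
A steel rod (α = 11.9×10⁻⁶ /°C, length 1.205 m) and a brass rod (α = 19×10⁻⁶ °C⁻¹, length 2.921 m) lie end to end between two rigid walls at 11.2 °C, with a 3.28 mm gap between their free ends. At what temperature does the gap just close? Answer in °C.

Gap closes when ΔL₁ + ΔL₂ = 3.28 mm = 3.28×10⁻³ m
(α₁L₁ + α₂L₂)ΔT = g
α₁L₁ + α₂L₂ = 11.9×10⁻⁶×1.205 + 19×10⁻⁶×2.921 = 6.98385×10⁻⁵ m/K
ΔT = 3.28×10⁻³ / 6.98385×10⁻⁵ = 46.965 K
T = 11.2 + 46.965 = 58.165 °C

T = 58.2 °C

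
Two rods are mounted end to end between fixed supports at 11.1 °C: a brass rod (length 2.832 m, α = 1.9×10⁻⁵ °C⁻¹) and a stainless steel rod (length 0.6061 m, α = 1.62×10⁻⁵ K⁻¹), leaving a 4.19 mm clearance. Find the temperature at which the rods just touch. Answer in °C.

T = 77.0 °C

α₁L₁ = 5.3808×10⁻⁵ m/K, α₂L₂ = 9.81882×10⁻⁶ m/K → total 6.362682×10⁻⁵ m/K
ΔT = g/(α₁L₁+α₂L₂) = 4.19×10⁻³ / 6.362682×10⁻⁵ = 65.853 K
T = 11.1 + 65.853 = 76.953 °C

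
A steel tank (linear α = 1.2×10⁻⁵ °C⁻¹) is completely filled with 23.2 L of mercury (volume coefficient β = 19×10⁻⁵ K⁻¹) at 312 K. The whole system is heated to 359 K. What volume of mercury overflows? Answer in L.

0.168 L

The tank also expands: β_container ≈ 3α = 3.6×10⁻⁵ /K
Net overflow = V₀(β_liq − 3α_cont)ΔT
β − 3α = 1.90×10⁻⁴ − 3.6×10⁻⁵ = 1.54×10⁻⁴ /K; ΔT = 47 K
ΔV = 23.2 × 1.54×10⁻⁴ × 47 = 0.168 L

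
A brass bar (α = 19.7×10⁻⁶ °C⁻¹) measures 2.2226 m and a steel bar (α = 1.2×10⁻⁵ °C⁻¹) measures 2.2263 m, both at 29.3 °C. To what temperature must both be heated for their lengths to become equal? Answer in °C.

T = 246.1 °C

L₁(1 + α₁ΔT) = L₂(1 + α₂ΔT) ⇒ ΔT = (L₂ − L₁)/(α₁L₁ − α₂L₂)
L₂ − L₁ = 2.2263 − 2.2226 = 3.70×10⁻³ m
α₁L₁ − α₂L₂ = 19.7×10⁻⁶×2.2226 − 1.2×10⁻⁵×2.2263 = 1.706962×10⁻⁵ m/K
ΔT = 3.70×10⁻³ / 1.706962×10⁻⁵ = 216.759 K
T = 29.3 + 216.759 = 246.059 °C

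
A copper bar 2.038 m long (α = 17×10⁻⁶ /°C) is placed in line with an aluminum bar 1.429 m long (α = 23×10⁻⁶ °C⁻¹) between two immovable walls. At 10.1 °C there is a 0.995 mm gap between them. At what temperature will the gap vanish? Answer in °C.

Gap closes when ΔL₁ + ΔL₂ = 0.995 mm = 9.95×10⁻⁴ m
(α₁L₁ + α₂L₂)ΔT = g
α₁L₁ + α₂L₂ = 17×10⁻⁶×2.038 + 23×10⁻⁶×1.429 = 6.7513×10⁻⁵ m/K
ΔT = 9.95×10⁻⁴ / 6.7513×10⁻⁵ = 14.738 K
T = 10.1 + 14.738 = 24.838 °C

T = 24.8 °C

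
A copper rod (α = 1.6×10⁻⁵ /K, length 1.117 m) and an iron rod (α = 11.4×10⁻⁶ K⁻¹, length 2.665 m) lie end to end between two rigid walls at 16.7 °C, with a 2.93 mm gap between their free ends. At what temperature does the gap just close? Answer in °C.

T = 77.4 °C

Gap closes when ΔL₁ + ΔL₂ = 2.93 mm = 2.93×10⁻³ m
(α₁L₁ + α₂L₂)ΔT = g
α₁L₁ + α₂L₂ = 1.6×10⁻⁵×1.117 + 11.4×10⁻⁶×2.665 = 4.8253×10⁻⁵ m/K
ΔT = 2.93×10⁻³ / 4.8253×10⁻⁵ = 60.722 K
T = 16.7 + 60.722 = 77.422 °C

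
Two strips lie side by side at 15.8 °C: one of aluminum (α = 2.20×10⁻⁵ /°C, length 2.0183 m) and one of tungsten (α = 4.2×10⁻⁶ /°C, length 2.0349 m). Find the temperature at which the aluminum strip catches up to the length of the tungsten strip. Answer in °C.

T = 478.8 °C

Equal length when α₁L₁ΔT − α₂L₂ΔT = L₂ − L₁ = 1.66×10⁻² m
α₁L₁ = 4.44026×10⁻⁵, α₂L₂ = 8.54658×10⁻⁶ → Δ(αL) = 3.585602×10⁻⁵ m/K
ΔT = 1.66×10⁻² / 3.585602×10⁻⁵ = 462.963 K, so T = 15.8 + 462.963 = 478.763 °C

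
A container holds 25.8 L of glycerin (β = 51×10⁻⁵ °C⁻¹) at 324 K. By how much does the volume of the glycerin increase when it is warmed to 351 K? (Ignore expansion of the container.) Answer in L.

|ΔT| = |351 − 324| = 27 K
ΔV = βV₀ΔT = (51×10⁻⁵)(25.8)(27) = 0.355 L

ΔV = 0.355 L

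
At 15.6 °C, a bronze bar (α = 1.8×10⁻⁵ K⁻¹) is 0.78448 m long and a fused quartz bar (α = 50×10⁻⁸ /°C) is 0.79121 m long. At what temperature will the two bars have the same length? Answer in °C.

T = 505.9 °C

L₁(1 + α₁ΔT) = L₂(1 + α₂ΔT) ⇒ ΔT = (L₂ − L₁)/(α₁L₁ − α₂L₂)
L₂ − L₁ = 0.79121 − 0.78448 = 6.73×10⁻³ m
α₁L₁ − α₂L₂ = 1.8×10⁻⁵×0.78448 − 50×10⁻⁸×0.79121 = 1.3725035×10⁻⁵ m/K
ΔT = 6.73×10⁻³ / 1.3725035×10⁻⁵ = 490.345 K
T = 15.6 + 490.345 = 505.945 °C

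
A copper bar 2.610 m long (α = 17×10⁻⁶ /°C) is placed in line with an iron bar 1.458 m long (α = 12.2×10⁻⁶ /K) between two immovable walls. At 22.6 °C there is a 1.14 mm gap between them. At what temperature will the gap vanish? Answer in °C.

α₁L₁ = 4.437×10⁻⁵ m/K, α₂L₂ = 1.77876×10⁻⁵ m/K → total 6.21576×10⁻⁵ m/K
ΔT = g/(α₁L₁+α₂L₂) = 1.14×10⁻³ / 6.21576×10⁻⁵ = 18.340 K
T = 22.6 + 18.340 = 40.940 °C

T = 40.9 °C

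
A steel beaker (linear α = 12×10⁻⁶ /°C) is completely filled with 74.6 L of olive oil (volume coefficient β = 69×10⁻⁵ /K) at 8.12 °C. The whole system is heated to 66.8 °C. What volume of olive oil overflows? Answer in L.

2.86 L

The beaker also expands: β_container ≈ 3α = 3.6×10⁻⁵ /K
Net overflow = V₀(β_liq − 3α_cont)ΔT
β − 3α = 6.90×10⁻⁴ − 3.6×10⁻⁵ = 6.54×10⁻⁴ /K; ΔT = 58.68 K
ΔV = 74.6 × 6.54×10⁻⁴ × 58.68 = 2.86 L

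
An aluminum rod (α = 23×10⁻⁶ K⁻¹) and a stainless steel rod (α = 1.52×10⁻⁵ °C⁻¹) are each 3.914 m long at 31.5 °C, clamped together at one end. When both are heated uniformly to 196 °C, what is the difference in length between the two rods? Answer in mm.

5.02 mm

ΔT = 164.5 K
aluminum: ΔL = 23×10⁻⁶ × 3.914 m × 164.5 = 1.4809×10⁻² m = 14.809 mm
stainless steel: ΔL = 1.52×10⁻⁵ × 3.914 m × 164.5 = 9.7866×10⁻³ m = 9.7866 mm
difference = 14.809 − 9.7866 = 5.0224 mm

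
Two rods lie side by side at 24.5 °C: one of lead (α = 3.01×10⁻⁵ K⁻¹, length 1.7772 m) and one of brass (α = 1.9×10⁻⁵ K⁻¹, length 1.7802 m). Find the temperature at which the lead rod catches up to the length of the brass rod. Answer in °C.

L₁(1 + α₁ΔT) = L₂(1 + α₂ΔT) ⇒ ΔT = (L₂ − L₁)/(α₁L₁ − α₂L₂)
L₂ − L₁ = 1.7802 − 1.7772 = 3.00×10⁻³ m
α₁L₁ − α₂L₂ = 3.01×10⁻⁵×1.7772 − 1.9×10⁻⁵×1.7802 = 1.966992×10⁻⁵ m/K
ΔT = 3.00×10⁻³ / 1.966992×10⁻⁵ = 152.517 K
T = 24.5 + 152.517 = 177.017 °C

T = 177.0 °C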